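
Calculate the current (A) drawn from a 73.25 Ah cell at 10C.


I = C_rate * capacity = 10 * 73.25 = 732.5 A

732.5 A


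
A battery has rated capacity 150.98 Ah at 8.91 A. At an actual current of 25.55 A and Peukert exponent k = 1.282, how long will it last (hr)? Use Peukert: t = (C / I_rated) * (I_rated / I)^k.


Step 1: t_rated = C / I_rated = 150.98 / 8.91 = 16.945 hr
Step 2: ratio = 8.91 / 25.55 = 0.34873
Step 3: ratio^k = 0.34873^1.282 = 0.2591
Step 4: t = t_rated * ratio^k = 16.945 * 0.2591 = 4.390 hr

4.390 hr


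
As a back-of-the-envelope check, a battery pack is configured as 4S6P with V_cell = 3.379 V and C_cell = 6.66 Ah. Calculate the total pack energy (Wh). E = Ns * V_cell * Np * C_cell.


E = Ns * Vcell * Np * Ccell = 4 * 3.379 * 6 * 6.66 = 540.1 Wh

540.1 Wh


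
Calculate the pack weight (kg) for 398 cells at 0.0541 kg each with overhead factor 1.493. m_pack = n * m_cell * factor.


m_pack = n * m_cell * overhead = 398 * 0.0541 * 1.493 = 32.15 kg

32.15 kg


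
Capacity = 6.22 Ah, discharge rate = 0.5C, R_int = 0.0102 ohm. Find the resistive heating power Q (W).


Step 1: I = C_rate * capacity = 0.5 * 6.22 = 3.11 A
Step 2: Q = I^2 * R = 3.11^2 * 0.0102 = 9.6721 * 0.0102 = 0.09866 W

0.09866 W


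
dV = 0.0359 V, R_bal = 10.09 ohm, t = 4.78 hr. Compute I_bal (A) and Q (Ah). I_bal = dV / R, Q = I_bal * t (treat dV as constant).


I_bal = dV / R = 0.0359 / 10.09 = 0.003558 A
Q = I_bal * t = 0.003558 * 4.78 = 0.01701 Ah

I=0.003558 A, Q=0.01701 Ah


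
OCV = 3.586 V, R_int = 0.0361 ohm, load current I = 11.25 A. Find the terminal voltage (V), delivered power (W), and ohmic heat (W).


Step 1: V_terminal = OCV - I*R = 3.586 - 11.25 * 0.0361 = 3.1799 V
Step 2: P_out = V_terminal * I = 3.1799 * 11.25 = 35.77 W
Step 3: Q = I^2 * R = 11.25^2 * 0.0361 = 4.569 W

V=3.1799 V, P=35.77 W, Q=4.569 W


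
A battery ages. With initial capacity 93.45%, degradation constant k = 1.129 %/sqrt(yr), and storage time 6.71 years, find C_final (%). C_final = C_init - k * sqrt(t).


Step 1: sqrt(6.71 yr) = 2.5904
Step 2: drop = 1.129 * 2.5904 = 2.9246
Step 3: C_final = 93.45 - 2.9246 = 90.53%

90.53%


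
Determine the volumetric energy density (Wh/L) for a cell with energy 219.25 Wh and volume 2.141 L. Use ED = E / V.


ED = E / V = 219.25 / 2.141 = 102.4 Wh/L

102.4 Wh/L


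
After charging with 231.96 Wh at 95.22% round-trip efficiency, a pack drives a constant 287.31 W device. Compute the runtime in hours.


Step 1: E_discharge = eta/100 * E_charge = 95.22/100 * 231.96 = 220.87 Wh
Step 2: t = E_discharge / P = 220.87 / 287.31 = 0.7688 hr

0.7688 hr


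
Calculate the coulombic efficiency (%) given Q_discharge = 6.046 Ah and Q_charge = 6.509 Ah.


eta_c = Q_dis / Q_chg * 100 = 6.046 / 6.509 * 100 = 92.89%

92.89%


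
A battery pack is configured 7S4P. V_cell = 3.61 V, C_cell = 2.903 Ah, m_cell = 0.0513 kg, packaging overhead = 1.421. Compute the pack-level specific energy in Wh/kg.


Step 1: V_pack = 7 * 3.61 = 25.27 V
Step 2: C_pack = 4 * 2.903 = 11.612 Ah
Step 3: E_pack = V_pack * C_pack = 25.27 * 11.612 = 293.44 Wh
Step 4: m_pack = 7 * 4 * 0.0513 * 1.421 = 2.0411 kg
Step 5: ED = E_pack / m_pack = 293.44 / 2.0411 = 143.8 Wh/kg

143.8 Wh/kg


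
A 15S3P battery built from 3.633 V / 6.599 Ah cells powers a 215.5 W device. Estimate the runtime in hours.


Step 1: E_pack = Ns * V_cell * Np * C_cell = 15 * 3.633 * 3 * 6.599 = 1078.8 Wh
Step 2: t = E_pack / P = 1078.8 / 215.5 = 5.006 hr

5.006 hr


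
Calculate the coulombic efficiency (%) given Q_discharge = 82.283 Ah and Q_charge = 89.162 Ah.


Coulombic efficiency = 82.283/89.162 * 100% = 92.28%

92.28%


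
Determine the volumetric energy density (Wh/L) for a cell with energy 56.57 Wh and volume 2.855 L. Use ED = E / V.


ED = E / V = 56.57 / 2.855 = 19.81 Wh/L

19.81 Wh/L


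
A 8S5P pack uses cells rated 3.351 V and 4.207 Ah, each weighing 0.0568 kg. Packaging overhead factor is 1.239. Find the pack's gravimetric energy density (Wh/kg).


Step 1: V_pack = 8 * 3.351 = 26.808 V
Step 2: C_pack = 5 * 4.207 = 21.035 Ah
Step 3: E_pack = V_pack * C_pack = 26.808 * 21.035 = 563.91 Wh
Step 4: m_pack = 8 * 5 * 0.0568 * 1.239 = 2.815 kg
Step 5: ED = E_pack / m_pack = 563.91 / 2.815 = 200.3 Wh/kg

200.3 Wh/kg


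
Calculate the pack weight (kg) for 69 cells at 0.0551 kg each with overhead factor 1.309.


m_pack = n * m_cell * overhead = 69 * 0.0551 * 1.309 = 4.977 kg

4.977 kg


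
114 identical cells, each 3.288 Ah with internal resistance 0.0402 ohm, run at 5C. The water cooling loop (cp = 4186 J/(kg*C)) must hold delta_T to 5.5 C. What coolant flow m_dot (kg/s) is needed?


Step 1: I = 5 * 3.288 = 16.44 A
Step 2: Q_cell = I^2 * R = 16.44^2 * 0.0402 = 10.865 W
Step 3: Q_total = 114 * 10.865 = 1238.6 W
Step 4: m_dot = Q_total / (cp * dT) = 1238.6 / (4186 * 5.5) = 0.05380 kg/s

0.05380 kg/s


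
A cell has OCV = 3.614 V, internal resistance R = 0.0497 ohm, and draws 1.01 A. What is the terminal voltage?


IR drop = 1.01 * 0.0497 = 0.050197 V
V = 3.614 - 0.050197 = 3.564 V

3.564 V


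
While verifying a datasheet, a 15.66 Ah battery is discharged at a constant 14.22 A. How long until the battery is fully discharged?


Runtime = 15.66 Ah / 14.22 A = 1.101 hr

1.101 hr


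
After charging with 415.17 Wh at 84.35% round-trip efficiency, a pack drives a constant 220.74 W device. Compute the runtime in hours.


Step 1: E_discharge = eta/100 * E_charge = 84.35/100 * 415.17 = 350.2 Wh
Step 2: t = E_discharge / P = 350.2 / 220.74 = 1.586 hr

1.586 hr


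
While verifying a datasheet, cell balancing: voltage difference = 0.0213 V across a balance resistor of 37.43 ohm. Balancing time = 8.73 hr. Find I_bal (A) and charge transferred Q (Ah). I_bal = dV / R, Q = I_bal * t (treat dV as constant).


I_bal = dV / R = 0.0213 / 37.43 = 5.6906e-04 A
Q = I_bal * t = 5.6906e-04 * 8.73 = 0.004968 Ah

I=5.6906e-04 A, Q=0.004968 Ah


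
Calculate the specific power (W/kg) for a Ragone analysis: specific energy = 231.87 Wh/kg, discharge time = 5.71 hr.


P_specific = E / t = 231.87 / 5.71 = 40.61 W/kg

40.61 W/kg


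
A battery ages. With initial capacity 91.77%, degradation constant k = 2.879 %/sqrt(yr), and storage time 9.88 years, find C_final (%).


Step 1: sqrt(9.88 yr) = 3.1432
Step 2: drop = 2.879 * 3.1432 = 9.0493
Step 3: C_final = 91.77 - 9.0493 = 82.72%

82.72%


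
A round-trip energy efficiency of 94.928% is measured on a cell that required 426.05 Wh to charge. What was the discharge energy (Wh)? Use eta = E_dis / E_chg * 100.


E_dis = eta/100 * E_chg = 94.928/100 * 426.05 = 404.4 Wh

404.4 Wh


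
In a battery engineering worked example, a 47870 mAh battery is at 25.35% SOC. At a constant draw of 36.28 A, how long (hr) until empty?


Convert: C_total = 47870 mAh = 47.87 Ah
Step 1: remaining = SOC/100 * C_total = 25.35/100 * 47.87 = 12.135 Ah
Step 2: t = remaining / I = 12.135 / 36.28 = 0.3345 hr

0.3345 hr


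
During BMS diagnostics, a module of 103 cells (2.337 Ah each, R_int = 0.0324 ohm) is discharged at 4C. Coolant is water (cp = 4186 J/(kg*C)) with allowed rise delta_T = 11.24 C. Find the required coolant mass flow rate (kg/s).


Step 1: I = 4 * 2.337 = 9.348 A
Step 2: Q_cell = I^2 * R = 9.348^2 * 0.0324 = 2.8313 W
Step 3: Q_total = 103 * 2.8313 = 291.62 W
Step 4: m_dot = Q_total / (cp * dT) = 291.62 / (4186 * 11.24) = 0.006198 kg/s

0.006198 kg/s


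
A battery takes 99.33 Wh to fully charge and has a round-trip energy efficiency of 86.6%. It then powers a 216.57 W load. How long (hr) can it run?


Step 1: E_discharge = eta/100 * E_charge = 86.6/100 * 99.33 = 86.02 Wh
Step 2: t = E_discharge / P = 86.02 / 216.57 = 0.3972 hr

0.3972 hr


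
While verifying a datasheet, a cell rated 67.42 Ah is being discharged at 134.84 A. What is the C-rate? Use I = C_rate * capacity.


Rearranging: C_rate = 134.84 / 67.42 = 2C

2C


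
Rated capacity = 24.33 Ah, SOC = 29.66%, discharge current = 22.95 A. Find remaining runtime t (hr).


Step 1: remaining = SOC/100 * C_total = 29.66/100 * 24.33 = 7.2163 Ah
Step 2: t = remaining / I = 7.2163 / 22.95 = 0.3144 hr

0.3144 hr


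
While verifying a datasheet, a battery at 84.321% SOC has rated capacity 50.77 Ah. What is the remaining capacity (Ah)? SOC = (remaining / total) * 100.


remaining = SOC / 100 * total = 84.321 / 100 * 50.77 = 42.81 Ah

42.81 Ah


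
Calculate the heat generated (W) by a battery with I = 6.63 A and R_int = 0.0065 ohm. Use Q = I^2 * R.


I^2 = 43.957
Q = 43.957 * 0.0065 = 0.2857 W

0.2857 W


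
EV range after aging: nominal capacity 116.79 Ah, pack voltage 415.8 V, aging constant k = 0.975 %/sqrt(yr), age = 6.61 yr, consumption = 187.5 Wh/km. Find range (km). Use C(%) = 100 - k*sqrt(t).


Step 1: capacity retention = 100 - 0.975 * sqrt(6.61) = 100 - 0.975 * 2.571 = 97.493%
Step 2: C_now = 116.79 * 97.493/100 = 113.86 Ah
Step 3: E_pack = V * C_now = 415.8 * 113.86 = 47343 Wh
Step 4: range = E_pack / consumption = 47343 / 187.5 = 252.5 km

252.5 km


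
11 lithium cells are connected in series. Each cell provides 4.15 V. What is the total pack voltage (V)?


With 11 cells in series at 4.15 V each, V_pack = 45.65 V

45.65 V


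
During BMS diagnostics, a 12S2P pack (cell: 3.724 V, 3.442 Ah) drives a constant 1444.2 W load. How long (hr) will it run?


Step 1: E_pack = Ns * V_cell * Np * C_cell = 12 * 3.724 * 2 * 3.442 = 307.63 Wh
Step 2: t = E_pack / P = 307.63 / 1444.2 = 0.2130 hr

0.2130 hr


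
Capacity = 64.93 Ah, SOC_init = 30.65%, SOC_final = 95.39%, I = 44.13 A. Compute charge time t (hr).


Step 1: dSOC = 95.39% - 30.65% = 64.74%
Step 2: delta_Ah = 64.93 * 64.74 / 100 = 42.036 Ah
Step 3: t = 42.036 / 44.13 = 0.9525 hr

0.9525 hr


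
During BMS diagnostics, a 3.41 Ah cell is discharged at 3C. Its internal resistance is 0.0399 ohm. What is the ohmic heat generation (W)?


Step 1: I = C_rate * capacity = 3 * 3.41 = 10.23 A
Step 2: Q = I^2 * R = 10.23^2 * 0.0399 = 104.65 * 0.0399 = 4.176 W

4.176 W


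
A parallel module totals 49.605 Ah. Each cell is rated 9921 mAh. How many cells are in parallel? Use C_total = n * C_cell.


Convert: C_cell = 9921 mAh = 9.921 Ah
n = C_total / C_cell = 49.605 / 9.921 = 5

5


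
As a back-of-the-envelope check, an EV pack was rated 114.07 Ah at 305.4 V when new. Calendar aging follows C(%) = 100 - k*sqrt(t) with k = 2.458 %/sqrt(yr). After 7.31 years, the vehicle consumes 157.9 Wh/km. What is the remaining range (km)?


Step 1: capacity retention = 100 - 2.458 * sqrt(7.31) = 100 - 2.458 * 2.7037 = 93.354%
Step 2: C_now = 114.07 * 93.354/100 = 106.49 Ah
Step 3: E_pack = V * C_now = 305.4 * 106.49 = 32522 Wh
Step 4: range = E_pack / consumption = 32522 / 157.9 = 206.0 km

206.0 km


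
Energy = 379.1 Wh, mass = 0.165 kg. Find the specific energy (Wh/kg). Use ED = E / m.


Specific energy = 379.1 Wh / 0.165 kg = 2298 Wh/kg

2298 Wh/kg


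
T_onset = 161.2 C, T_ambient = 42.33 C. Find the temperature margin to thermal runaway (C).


Safety margin = 161.2 C - 42.33 C = 118.87 C

118.87 C


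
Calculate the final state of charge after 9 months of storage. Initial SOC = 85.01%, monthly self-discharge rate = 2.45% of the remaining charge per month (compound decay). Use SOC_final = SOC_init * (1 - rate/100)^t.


Monthly retention factor = 1 - 2.45/100 = 0.9755
Over 9 months: factor^9 = 0.79992
SOC_final = 85.01 * 0.79992 = 68.00%

68.00%


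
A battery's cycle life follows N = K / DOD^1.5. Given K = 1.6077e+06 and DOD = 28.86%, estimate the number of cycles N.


Step 1: DOD^1.5 = 28.86^1.5 = 155.04
Step 2: N = 1.6077e+06 / 155.04 = 10370 cycles

10370 cycles


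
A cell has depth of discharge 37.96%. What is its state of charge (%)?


SOC = 100 - DOD = 100 - 37.96 = 62.04%

62.04%


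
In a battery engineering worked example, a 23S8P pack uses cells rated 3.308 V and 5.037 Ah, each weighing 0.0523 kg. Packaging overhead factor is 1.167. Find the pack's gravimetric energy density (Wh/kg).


Step 1: V_pack = 23 * 3.308 = 76.084 V
Step 2: C_pack = 8 * 5.037 = 40.296 Ah
Step 3: E_pack = V_pack * C_pack = 76.084 * 40.296 = 3065.9 Wh
Step 4: m_pack = 23 * 8 * 0.0523 * 1.167 = 11.23 kg
Step 5: ED = E_pack / m_pack = 3065.9 / 11.23 = 273.0 Wh/kg

273.0 Wh/kg


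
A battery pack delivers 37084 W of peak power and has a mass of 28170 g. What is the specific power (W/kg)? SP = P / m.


Convert: m = 28170 g = 28.17 kg
SP = P / m = 37084 / 28.17 = 1316 W/kg

1316 W/kg


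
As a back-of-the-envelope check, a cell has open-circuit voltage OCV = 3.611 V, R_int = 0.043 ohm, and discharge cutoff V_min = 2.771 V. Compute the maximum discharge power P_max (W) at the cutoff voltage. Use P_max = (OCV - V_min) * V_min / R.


P_max = (OCV - V_min) * V_min / R = (3.611 - 2.771) * 2.771 / 0.043 = 0.84 * 2.771 / 0.043 = 54.13 W

54.13 W


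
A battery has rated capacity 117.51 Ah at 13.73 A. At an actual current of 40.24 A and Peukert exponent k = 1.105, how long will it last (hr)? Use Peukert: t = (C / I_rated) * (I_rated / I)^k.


t_rated = C / I_rated = 117.51 / 13.73 = 8.5586 hr
(I_rated/I)^k = (0.3412)^1.105 = 0.30477
t = t_rated * (I_rated/I)^k = 8.5586 * 0.30477 = 2.608 hr

2.608 hr


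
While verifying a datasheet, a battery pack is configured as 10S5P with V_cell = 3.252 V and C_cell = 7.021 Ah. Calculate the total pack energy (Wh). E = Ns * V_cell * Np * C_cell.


V_pack = 10 * 3.252 = 32.52 V
C_pack = 5 * 7.021 = 35.105 Ah
E = V_pack * C_pack = 32.52 * 35.105 = 1142 Wh

1142 Wh


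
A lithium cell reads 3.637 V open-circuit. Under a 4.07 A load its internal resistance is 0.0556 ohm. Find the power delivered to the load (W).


Step 1: V_terminal = OCV - I*R = 3.637 - 4.07 * 0.0556 = 3.4107 V
Step 2: P_out = V_terminal * I = 3.4107 * 4.07 = 13.88 W

13.88 W


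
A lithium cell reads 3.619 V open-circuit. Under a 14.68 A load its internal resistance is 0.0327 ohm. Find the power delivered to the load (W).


Step 1: V_terminal = OCV - I*R = 3.619 - 14.68 * 0.0327 = 3.139 V
Step 2: P_out = V_terminal * I = 3.139 * 14.68 = 46.08 W

46.08 W


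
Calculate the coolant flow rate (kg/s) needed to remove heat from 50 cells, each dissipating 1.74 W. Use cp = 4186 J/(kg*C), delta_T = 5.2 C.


Q_total = 50 * 1.74 = 87 W
m_dot = Q_total / (cp * dT) = 87 / (4186 * 5.2) = 0.003997 kg/s

0.003997 kg/s


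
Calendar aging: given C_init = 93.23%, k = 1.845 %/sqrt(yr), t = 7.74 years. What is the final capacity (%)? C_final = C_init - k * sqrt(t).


Step 1: sqrt(7.74 yr) = 2.7821
Step 2: drop = 1.845 * 2.7821 = 5.133
Step 3: C_final = 93.23 - 5.133 = 88.10%

88.10%


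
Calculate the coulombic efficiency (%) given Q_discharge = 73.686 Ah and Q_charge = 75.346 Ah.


eta_c = Q_dis / Q_chg * 100 = 73.686 / 75.346 * 100 = 97.80%

97.80%


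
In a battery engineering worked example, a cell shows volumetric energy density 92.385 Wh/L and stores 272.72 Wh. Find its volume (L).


V = E / ED = 272.72 / 92.385 = 2.952 L

2.952 L


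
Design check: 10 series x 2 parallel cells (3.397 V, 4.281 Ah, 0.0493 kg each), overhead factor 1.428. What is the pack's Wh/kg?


Step 1: V_pack = 10 * 3.397 = 33.97 V
Step 2: C_pack = 2 * 4.281 = 8.562 Ah
Step 3: E_pack = V_pack * C_pack = 33.97 * 8.562 = 290.85 Wh
Step 4: m_pack = 10 * 2 * 0.0493 * 1.428 = 1.408 kg
Step 5: ED = E_pack / m_pack = 290.85 / 1.408 = 206.6 Wh/kg

206.6 Wh/kg


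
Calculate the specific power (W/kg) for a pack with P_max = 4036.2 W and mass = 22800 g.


Convert: m = 22800 g = 22.8 kg
SP = P / m = 4036.2 / 22.8 = 177.0 W/kg

177.0 W/kg


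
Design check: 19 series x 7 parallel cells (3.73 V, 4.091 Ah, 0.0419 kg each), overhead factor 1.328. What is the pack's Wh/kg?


Step 1: V_pack = 19 * 3.73 = 70.87 V
Step 2: C_pack = 7 * 4.091 = 28.637 Ah
Step 3: E_pack = V_pack * C_pack = 70.87 * 28.637 = 2029.5 Wh
Step 4: m_pack = 19 * 7 * 0.0419 * 1.328 = 7.4005 kg
Step 5: ED = E_pack / m_pack = 2029.5 / 7.4005 = 274.2 Wh/kg

274.2 Wh/kg


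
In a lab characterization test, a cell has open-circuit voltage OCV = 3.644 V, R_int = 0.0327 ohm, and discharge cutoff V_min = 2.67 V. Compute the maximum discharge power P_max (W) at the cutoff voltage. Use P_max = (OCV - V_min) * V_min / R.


P_max = (OCV - V_min) * V_min / R = (3.644 - 2.67) * 2.67 / 0.0327 = 0.974 * 2.67 / 0.0327 = 79.53 W

79.53 W


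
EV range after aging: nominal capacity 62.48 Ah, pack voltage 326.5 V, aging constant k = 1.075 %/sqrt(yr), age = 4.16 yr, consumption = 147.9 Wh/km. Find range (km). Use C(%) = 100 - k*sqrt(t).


Step 1: capacity retention = 100 - 1.075 * sqrt(4.16) = 100 - 1.075 * 2.0396 = 97.807%
Step 2: C_now = 62.48 * 97.807/100 = 61.11 Ah
Step 3: E_pack = V * C_now = 326.5 * 61.11 = 19952 Wh
Step 4: range = E_pack / consumption = 19952 / 147.9 = 134.9 km

134.9 km


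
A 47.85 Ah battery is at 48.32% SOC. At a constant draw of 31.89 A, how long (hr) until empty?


Step 1: remaining = SOC/100 * C_total = 48.32/100 * 47.85 = 23.121 Ah
Step 2: t = remaining / I = 23.121 / 31.89 = 0.7250 hr

0.7250 hr


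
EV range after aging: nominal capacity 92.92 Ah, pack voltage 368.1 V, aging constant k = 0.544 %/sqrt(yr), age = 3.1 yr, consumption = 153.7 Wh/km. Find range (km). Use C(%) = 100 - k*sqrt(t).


Step 1: capacity retention = 100 - 0.544 * sqrt(3.1) = 100 - 0.544 * 1.7607 = 99.042%
Step 2: C_now = 92.92 * 99.042/100 = 92.03 Ah
Step 3: E_pack = V * C_now = 368.1 * 92.03 = 33876 Wh
Step 4: range = E_pack / consumption = 33876 / 153.7 = 220.4 km

220.4 km


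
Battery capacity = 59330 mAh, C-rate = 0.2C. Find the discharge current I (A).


Convert: capacity = 59330 mAh = 59.33 Ah
I = C_rate * capacity = 0.2 * 59.33 = 11.866 A

11.866 A


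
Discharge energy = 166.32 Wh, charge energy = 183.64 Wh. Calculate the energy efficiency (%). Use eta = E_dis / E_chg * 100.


eta_e = E_dis / E_chg * 100 = 166.32 / 183.64 * 100 = 90.57%

90.57%


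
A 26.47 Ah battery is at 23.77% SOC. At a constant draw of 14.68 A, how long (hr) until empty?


Step 1: remaining = SOC/100 * C_total = 23.77/100 * 26.47 = 6.2919 Ah
Step 2: t = remaining / I = 6.2919 / 14.68 = 0.4286 hr

0.4286 hr


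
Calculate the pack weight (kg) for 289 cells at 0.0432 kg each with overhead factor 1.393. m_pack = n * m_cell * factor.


m_pack = n * m_cell * overhead = 289 * 0.0432 * 1.393 = 17.39 kg

17.39 kg


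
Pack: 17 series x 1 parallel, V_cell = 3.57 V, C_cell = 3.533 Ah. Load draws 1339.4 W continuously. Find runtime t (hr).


Step 1: E_pack = Ns * V_cell * Np * C_cell = 17 * 3.57 * 1 * 3.533 = 214.42 Wh
Step 2: t = E_pack / P = 214.42 / 1339.4 = 0.1601 hr

0.1601 hr


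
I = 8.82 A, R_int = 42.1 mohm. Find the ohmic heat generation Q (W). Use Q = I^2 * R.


Convert: R = 42.1 mohm = 0.0421 ohm
I^2 = 77.792
Q = 77.792 * 0.0421 = 3.275 W

3.275 W


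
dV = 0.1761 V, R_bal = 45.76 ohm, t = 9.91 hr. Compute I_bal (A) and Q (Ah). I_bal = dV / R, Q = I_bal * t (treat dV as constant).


First, Ohm's law: I_bal = 0.1761 V / 45.76 ohm = 0.0038483 A
Then Q = I * t = 0.0038483 A * 9.91 hr = 0.03814 Ah

I=0.0038483 A, Q=0.03814 Ah


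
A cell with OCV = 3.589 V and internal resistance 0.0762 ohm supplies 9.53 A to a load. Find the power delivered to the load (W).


Step 1: V_terminal = OCV - I*R = 3.589 - 9.53 * 0.0762 = 2.8628 V
Step 2: P_out = V_terminal * I = 2.8628 * 9.53 = 27.28 W

27.28 W


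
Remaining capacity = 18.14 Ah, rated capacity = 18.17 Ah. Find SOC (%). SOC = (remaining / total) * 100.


SOC = (remaining / total) * 100 = (18.14 / 18.17) * 100 = 99.83%

99.83%


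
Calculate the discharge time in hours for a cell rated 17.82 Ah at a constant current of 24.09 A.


t = capacity / current = 17.82 / 24.09 = 0.7397 hr

0.7397 hr


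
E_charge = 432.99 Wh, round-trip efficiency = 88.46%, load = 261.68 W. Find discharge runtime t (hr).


Step 1: E_discharge = eta/100 * E_charge = 88.46/100 * 432.99 = 383.02 Wh
Step 2: t = E_discharge / P = 383.02 / 261.68 = 1.464 hr

1.464 hr


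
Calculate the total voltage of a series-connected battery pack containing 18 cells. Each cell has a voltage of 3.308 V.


Series voltages add: 18 * 3.308 V = 59.544 V

59.544 V


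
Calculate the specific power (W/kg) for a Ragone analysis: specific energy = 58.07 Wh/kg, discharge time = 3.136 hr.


P_specific = E / t = 58.07 / 3.136 = 18.52 W/kg

18.52 W/kg


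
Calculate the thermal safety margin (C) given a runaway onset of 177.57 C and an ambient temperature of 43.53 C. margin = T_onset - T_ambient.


Safety margin = 177.57 C - 43.53 C = 134.04 C

134.04 C


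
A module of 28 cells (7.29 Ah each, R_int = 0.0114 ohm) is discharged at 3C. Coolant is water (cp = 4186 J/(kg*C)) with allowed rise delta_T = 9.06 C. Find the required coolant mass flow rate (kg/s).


Step 1: I = 3 * 7.29 = 21.87 A
Step 2: Q_cell = I^2 * R = 21.87^2 * 0.0114 = 5.4526 W
Step 3: Q_total = 28 * 5.4526 = 152.67 W
Step 4: m_dot = Q_total / (cp * dT) = 152.67 / (4186 * 9.06) = 0.004026 kg/s

0.004026 kg/s


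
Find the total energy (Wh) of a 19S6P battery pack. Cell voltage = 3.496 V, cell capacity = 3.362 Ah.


V_pack = 19 * 3.496 = 66.424 V
C_pack = 6 * 3.362 = 20.172 Ah
E = V_pack * C_pack = 66.424 * 20.172 = 1340 Wh

1340 Wh


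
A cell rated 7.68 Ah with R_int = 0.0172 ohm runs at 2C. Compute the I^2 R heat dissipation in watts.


Step 1: I = C_rate * capacity = 2 * 7.68 = 15.36 A
Step 2: Q = I^2 * R = 15.36^2 * 0.0172 = 235.93 * 0.0172 = 4.058 W

4.058 W


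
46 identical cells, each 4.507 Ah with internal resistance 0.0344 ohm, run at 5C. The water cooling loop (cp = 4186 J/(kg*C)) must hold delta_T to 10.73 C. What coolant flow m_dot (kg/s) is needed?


Step 1: I = 5 * 4.507 = 22.535 A
Step 2: Q_cell = I^2 * R = 22.535^2 * 0.0344 = 17.469 W
Step 3: Q_total = 46 * 17.469 = 803.57 W
Step 4: m_dot = Q_total / (cp * dT) = 803.57 / (4186 * 10.73) = 0.01789 kg/s

0.01789 kg/s


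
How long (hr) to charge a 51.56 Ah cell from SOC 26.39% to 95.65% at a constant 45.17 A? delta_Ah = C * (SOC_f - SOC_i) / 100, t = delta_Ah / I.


delta_Ah = 51.56 * (95.65 - 26.39) / 100 = 35.71 Ah
t = delta_Ah / I = 35.71 / 45.17 = 0.7906 hr

0.7906 hr


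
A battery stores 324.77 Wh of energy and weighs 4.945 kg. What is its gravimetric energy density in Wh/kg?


ED = E / m = 324.77 / 4.945 = 65.68 Wh/kg

65.68 Wh/kg


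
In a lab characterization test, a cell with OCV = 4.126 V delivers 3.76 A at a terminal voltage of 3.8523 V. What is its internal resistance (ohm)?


R = (OCV - V) / I = (4.126 - 3.8523) / 3.76 = 0.07279 ohm

0.07279 ohm


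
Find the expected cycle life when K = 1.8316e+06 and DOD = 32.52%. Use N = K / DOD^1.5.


Step 1: DOD^1.5 = 32.52^1.5 = 185.45
Step 2: N = 1.8316e+06 / 185.45 = 9877 cycles

9877 cycles


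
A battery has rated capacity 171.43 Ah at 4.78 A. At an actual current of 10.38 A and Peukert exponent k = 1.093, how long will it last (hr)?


Step 1: t_rated = C / I_rated = 171.43 / 4.78 = 35.864 hr
Step 2: ratio = 4.78 / 10.38 = 0.4605
Step 3: ratio^k = 0.4605^1.093 = 0.42846
Step 4: t = t_rated * ratio^k = 35.864 * 0.42846 = 15.37 hr

15.37 hr


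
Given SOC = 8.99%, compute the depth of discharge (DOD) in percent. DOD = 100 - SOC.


DOD = 100 - SOC = 100 - 8.99 = 91.01%

91.01%


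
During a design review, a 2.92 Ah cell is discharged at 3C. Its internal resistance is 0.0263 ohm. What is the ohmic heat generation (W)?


Step 1: I = C_rate * capacity = 3 * 2.92 = 8.76 A
Step 2: Q = I^2 * R = 8.76^2 * 0.0263 = 76.738 * 0.0263 = 2.018 W

2.018 W


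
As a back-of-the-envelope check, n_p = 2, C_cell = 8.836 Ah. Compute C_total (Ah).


Parallel capacities add: 2 * 8.836 Ah = 17.672 Ah

17.672 Ah


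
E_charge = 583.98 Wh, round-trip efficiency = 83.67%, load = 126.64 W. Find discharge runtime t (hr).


Step 1: E_discharge = eta/100 * E_charge = 83.67/100 * 583.98 = 488.62 Wh
Step 2: t = E_discharge / P = 488.62 / 126.64 = 3.858 hr

3.858 hr


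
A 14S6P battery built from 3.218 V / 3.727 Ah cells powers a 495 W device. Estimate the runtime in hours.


Step 1: E_pack = Ns * V_cell * Np * C_cell = 14 * 3.218 * 6 * 3.727 = 1007.5 Wh
Step 2: t = E_pack / P = 1007.5 / 495 = 2.035 hr

2.035 hr


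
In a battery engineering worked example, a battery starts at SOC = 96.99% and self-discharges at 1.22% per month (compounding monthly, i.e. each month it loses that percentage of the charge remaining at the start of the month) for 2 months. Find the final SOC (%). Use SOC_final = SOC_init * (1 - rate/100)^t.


Monthly retention factor = 1 - 1.22/100 = 0.9878
Over 2 months: factor^2 = 0.97575
SOC_final = 96.99 * 0.97575 = 94.64%

94.64%


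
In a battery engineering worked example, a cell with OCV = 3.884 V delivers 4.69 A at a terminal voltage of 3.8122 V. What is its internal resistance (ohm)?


R = (OCV - V) / I = (3.884 - 3.8122) / 4.69 = 0.01531 ohm

0.01531 ohm


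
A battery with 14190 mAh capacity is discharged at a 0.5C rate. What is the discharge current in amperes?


Convert: capacity = 14190 mAh = 14.19 Ah
I = C_rate * capacity = 0.5 * 14.19 = 7.095 A

7.095 A


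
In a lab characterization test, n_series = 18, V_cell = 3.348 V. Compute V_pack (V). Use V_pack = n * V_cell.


V_pack = n * V_cell = 18 * 3.348 = 60.264 V

60.264 V


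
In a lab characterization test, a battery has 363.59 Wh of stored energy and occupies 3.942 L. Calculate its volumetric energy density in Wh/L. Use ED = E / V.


Volumetric ED = 363.59 Wh / 3.942 L = 92.23 Wh/L

92.23 Wh/L


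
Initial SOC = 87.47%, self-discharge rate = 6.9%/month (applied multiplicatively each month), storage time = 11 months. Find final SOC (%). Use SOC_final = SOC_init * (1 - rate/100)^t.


Monthly retention factor = 1 - 6.9/100 = 0.931
Over 11 months: factor^11 = 0.45546
SOC_final = 87.47 * 0.45546 = 39.84%

39.84%


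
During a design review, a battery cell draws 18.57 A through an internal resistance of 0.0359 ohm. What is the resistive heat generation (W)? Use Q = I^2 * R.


I^2 = 344.84
Q = 344.84 * 0.0359 = 12.38 W

12.38 W


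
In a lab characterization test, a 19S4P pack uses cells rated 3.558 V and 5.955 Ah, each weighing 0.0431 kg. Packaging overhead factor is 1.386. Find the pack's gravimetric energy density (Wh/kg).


Step 1: V_pack = 19 * 3.558 = 67.602 V
Step 2: C_pack = 4 * 5.955 = 23.82 Ah
Step 3: E_pack = V_pack * C_pack = 67.602 * 23.82 = 1610.3 Wh
Step 4: m_pack = 19 * 4 * 0.0431 * 1.386 = 4.54 kg
Step 5: ED = E_pack / m_pack = 1610.3 / 4.54 = 354.7 Wh/kg

354.7 Wh/kg


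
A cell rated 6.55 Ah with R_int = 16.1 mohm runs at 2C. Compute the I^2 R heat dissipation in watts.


Convert: R = 16.1 mohm = 0.0161 ohm
Step 1: I = C_rate * capacity = 2 * 6.55 = 13.1 A
Step 2: Q = I^2 * R = 13.1^2 * 0.0161 = 171.61 * 0.0161 = 2.763 W

2.763 W


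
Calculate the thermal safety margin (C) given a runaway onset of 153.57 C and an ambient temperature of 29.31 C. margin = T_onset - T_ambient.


Safety margin = 153.57 C - 29.31 C = 124.26 C

124.26 C


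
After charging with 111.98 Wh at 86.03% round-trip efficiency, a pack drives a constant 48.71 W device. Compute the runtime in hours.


Step 1: E_discharge = eta/100 * E_charge = 86.03/100 * 111.98 = 96.336 Wh
Step 2: t = E_discharge / P = 96.336 / 48.71 = 1.978 hr

1.978 hr


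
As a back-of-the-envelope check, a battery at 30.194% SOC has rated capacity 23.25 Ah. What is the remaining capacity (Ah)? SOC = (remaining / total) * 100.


remaining = SOC / 100 * total = 30.194 / 100 * 23.25 = 7.020 Ah

7.020 Ah


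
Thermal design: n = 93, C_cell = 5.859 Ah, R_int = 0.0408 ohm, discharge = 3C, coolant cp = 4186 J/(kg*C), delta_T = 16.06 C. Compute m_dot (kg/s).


Step 1: I = 3 * 5.859 = 17.577 A
Step 2: Q_cell = I^2 * R = 17.577^2 * 0.0408 = 12.605 W
Step 3: Q_total = 93 * 12.605 = 1172.3 W
Step 4: m_dot = Q_total / (cp * dT) = 1172.3 / (4186 * 16.06) = 0.01744 kg/s

0.01744 kg/s


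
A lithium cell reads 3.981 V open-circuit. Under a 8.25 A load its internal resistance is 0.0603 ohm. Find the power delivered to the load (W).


Step 1: V_terminal = OCV - I*R = 3.981 - 8.25 * 0.0603 = 3.4835 V
Step 2: P_out = V_terminal * I = 3.4835 * 8.25 = 28.74 W

28.74 W


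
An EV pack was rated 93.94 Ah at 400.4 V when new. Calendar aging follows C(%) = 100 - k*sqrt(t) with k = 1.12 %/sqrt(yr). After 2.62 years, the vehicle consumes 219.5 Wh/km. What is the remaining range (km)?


Step 1: capacity retention = 100 - 1.12 * sqrt(2.62) = 100 - 1.12 * 1.6186 = 98.187%
Step 2: C_now = 93.94 * 98.187/100 = 92.237 Ah
Step 3: E_pack = V * C_now = 400.4 * 92.237 = 36932 Wh
Step 4: range = E_pack / consumption = 36932 / 219.5 = 168.3 km

168.3 km


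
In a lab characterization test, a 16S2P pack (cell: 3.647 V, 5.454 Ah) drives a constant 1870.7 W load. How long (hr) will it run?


Step 1: E_pack = Ns * V_cell * Np * C_cell = 16 * 3.647 * 2 * 5.454 = 636.5 Wh
Step 2: t = E_pack / P = 636.5 / 1870.7 = 0.3402 hr

0.3402 hr


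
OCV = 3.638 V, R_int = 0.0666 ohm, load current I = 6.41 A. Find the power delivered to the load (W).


Step 1: V_terminal = OCV - I*R = 3.638 - 6.41 * 0.0666 = 3.2111 V
Step 2: P_out = V_terminal * I = 3.2111 * 6.41 = 20.58 W

20.58 W


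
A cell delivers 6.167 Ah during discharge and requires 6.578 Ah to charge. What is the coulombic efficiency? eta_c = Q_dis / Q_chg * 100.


eta_c = Q_dis / Q_chg * 100 = 6.167 / 6.578 * 100 = 93.75%

93.75%


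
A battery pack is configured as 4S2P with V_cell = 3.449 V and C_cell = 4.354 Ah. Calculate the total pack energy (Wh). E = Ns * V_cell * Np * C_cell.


E = Ns * Vcell * Np * Ccell = 4 * 3.449 * 2 * 4.354 = 120.1 Wh

120.1 Wh


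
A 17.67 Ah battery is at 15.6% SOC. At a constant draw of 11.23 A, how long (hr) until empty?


Step 1: remaining = SOC/100 * C_total = 15.6/100 * 17.67 = 2.7565 Ah
Step 2: t = remaining / I = 2.7565 / 11.23 = 0.2455 hr

0.2455 hr


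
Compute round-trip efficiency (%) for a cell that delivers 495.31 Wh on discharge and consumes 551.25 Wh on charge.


Round-trip efficiency = 495.31/551.25 * 100% = 89.85%

89.85%


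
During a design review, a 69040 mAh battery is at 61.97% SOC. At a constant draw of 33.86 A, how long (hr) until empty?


Convert: C_total = 69040 mAh = 69.04 Ah
Step 1: remaining = SOC/100 * C_total = 61.97/100 * 69.04 = 42.784 Ah
Step 2: t = remaining / I = 42.784 / 33.86 = 1.264 hr

1.264 hr


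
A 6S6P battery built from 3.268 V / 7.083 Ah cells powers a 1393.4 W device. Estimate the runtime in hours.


Step 1: E_pack = Ns * V_cell * Np * C_cell = 6 * 3.268 * 6 * 7.083 = 833.3 Wh
Step 2: t = E_pack / P = 833.3 / 1393.4 = 0.5980 hr

0.5980 hr


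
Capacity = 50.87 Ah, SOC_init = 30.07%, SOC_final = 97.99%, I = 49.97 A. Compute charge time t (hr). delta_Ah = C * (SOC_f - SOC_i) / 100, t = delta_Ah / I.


Step 1: dSOC = 97.99% - 30.07% = 67.92%
Step 2: delta_Ah = 50.87 * 67.92 / 100 = 34.551 Ah
Step 3: t = 34.551 / 49.97 = 0.6914 hr

0.6914 hr


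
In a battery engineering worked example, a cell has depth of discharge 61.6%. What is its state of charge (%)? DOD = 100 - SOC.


SOC = 100 - DOD = 100 - 61.6 = 38.4%

38.4%


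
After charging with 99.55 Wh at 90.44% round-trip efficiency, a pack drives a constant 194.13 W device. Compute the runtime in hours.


Step 1: E_discharge = eta/100 * E_charge = 90.44/100 * 99.55 = 90.033 Wh
Step 2: t = E_discharge / P = 90.033 / 194.13 = 0.4638 hr

0.4638 hr


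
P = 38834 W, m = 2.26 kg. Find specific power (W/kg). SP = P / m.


SP = P / m = 38834 / 2.26 = 17180 W/kg

17180 W/kg


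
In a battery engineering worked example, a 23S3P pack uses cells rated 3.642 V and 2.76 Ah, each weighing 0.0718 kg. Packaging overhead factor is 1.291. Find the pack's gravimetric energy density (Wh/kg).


Step 1: V_pack = 23 * 3.642 = 83.766 V
Step 2: C_pack = 3 * 2.76 = 8.28 Ah
Step 3: E_pack = V_pack * C_pack = 83.766 * 8.28 = 693.58 Wh
Step 4: m_pack = 23 * 3 * 0.0718 * 1.291 = 6.3959 kg
Step 5: ED = E_pack / m_pack = 693.58 / 6.3959 = 108.4 Wh/kg

108.4 Wh/kg


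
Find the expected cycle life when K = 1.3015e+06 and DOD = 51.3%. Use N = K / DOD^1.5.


DOD^1.5 = 367.43
N = K / DOD^1.5 = 1.3015e+06 / 367.43 = 3542

3542 cycles


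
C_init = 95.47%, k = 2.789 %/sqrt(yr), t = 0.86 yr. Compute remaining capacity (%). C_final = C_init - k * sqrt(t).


Step 1: sqrt(0.86 yr) = 0.92736
Step 2: drop = 2.789 * 0.92736 = 2.5864
Step 3: C_final = 95.47 - 2.5864 = 92.88%

92.88%


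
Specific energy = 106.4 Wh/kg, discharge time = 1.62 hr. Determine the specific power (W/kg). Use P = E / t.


P_specific = E / t = 106.4 / 1.62 = 65.68 W/kg

65.68 W/kg


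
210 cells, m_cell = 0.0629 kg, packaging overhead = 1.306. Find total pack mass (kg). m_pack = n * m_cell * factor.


Cell mass sum = 210 * 0.0629 = 13.209 kg
With overhead 1.306: m_pack = 13.209 * 1.306 = 17.25 kg

17.25 kg


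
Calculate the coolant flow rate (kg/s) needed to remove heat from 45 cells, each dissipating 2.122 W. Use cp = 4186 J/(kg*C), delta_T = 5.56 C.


Q_total = 45 * 2.122 = 95.49 W
m_dot = Q_total / (cp * dT) = 95.49 / (4186 * 5.56) = 0.004103 kg/s

0.004103 kg/s


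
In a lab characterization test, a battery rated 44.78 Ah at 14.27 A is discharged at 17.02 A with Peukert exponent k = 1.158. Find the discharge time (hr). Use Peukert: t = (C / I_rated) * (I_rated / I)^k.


t_rated = C / I_rated = 44.78 / 14.27 = 3.1381 hr
(I_rated/I)^k = (0.83843)^1.158 = 0.81541
t = t_rated * (I_rated/I)^k = 3.1381 * 0.81541 = 2.559 hr

2.559 hr


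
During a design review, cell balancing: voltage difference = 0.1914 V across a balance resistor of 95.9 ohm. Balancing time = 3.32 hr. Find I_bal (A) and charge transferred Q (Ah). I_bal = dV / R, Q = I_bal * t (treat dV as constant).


I_bal = dV / R = 0.1914 / 95.9 = 0.0019958 A
Q = I_bal * t = 0.0019958 * 3.32 = 0.006626 Ah

I=0.0019958 A, Q=0.006626 Ah


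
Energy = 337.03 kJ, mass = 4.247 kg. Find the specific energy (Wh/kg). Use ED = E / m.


Convert: E = 337.03 kJ = 93.619 Wh
ED = E / m = 93.619 / 4.247 = 22.04 Wh/kg

22.04 Wh/kg


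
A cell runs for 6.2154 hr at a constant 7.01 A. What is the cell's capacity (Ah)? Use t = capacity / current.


C = I * t = 7.01 * 6.2154 = 43.57 Ah

43.57 Ah


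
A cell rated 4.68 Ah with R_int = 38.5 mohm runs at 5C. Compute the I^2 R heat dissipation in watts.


Convert: R = 38.5 mohm = 0.0385 ohm
Step 1: I = C_rate * capacity = 5 * 4.68 = 23.4 A
Step 2: Q = I^2 * R = 23.4^2 * 0.0385 = 547.56 * 0.0385 = 21.08 W

21.08 W


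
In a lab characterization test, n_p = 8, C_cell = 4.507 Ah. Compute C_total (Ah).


C_total = 8 * 4.507 = 36.056 Ah

36.056 Ah


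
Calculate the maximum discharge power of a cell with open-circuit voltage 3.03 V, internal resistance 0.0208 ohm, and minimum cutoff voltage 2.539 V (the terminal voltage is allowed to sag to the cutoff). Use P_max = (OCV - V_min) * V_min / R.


dV = OCV - V_min = 0.491 V (so I_max = dV / R)
P_max = dV * V_min / R = 0.491 * 2.539 / 0.0208 = 59.94 W

59.94 W


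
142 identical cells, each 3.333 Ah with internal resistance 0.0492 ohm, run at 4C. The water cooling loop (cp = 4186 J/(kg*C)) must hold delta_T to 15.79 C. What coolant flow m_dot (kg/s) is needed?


Step 1: I = 4 * 3.333 = 13.332 A
Step 2: Q_cell = I^2 * R = 13.332^2 * 0.0492 = 8.7449 W
Step 3: Q_total = 142 * 8.7449 = 1241.8 W
Step 4: m_dot = Q_total / (cp * dT) = 1241.8 / (4186 * 15.79) = 0.01879 kg/s

0.01879 kg/s


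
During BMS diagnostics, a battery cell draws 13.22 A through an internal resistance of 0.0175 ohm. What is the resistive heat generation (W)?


Q = I^2 * R = 13.22^2 * 0.0175 = 3.058 W

3.058 W


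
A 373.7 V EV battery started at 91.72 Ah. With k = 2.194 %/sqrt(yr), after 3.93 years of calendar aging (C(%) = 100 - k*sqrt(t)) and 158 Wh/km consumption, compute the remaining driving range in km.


Step 1: capacity retention = 100 - 2.194 * sqrt(3.93) = 100 - 2.194 * 1.9824 = 95.651%
Step 2: C_now = 91.72 * 95.651/100 = 87.731 Ah
Step 3: E_pack = V * C_now = 373.7 * 87.731 = 32785 Wh
Step 4: range = E_pack / consumption = 32785 / 158 = 207.5 km

207.5 km


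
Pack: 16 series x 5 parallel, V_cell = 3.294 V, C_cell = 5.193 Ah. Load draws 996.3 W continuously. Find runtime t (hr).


Step 1: E_pack = Ns * V_cell * Np * C_cell = 16 * 3.294 * 5 * 5.193 = 1368.5 Wh
Step 2: t = E_pack / P = 1368.5 / 996.3 = 1.374 hr

1.374 hr


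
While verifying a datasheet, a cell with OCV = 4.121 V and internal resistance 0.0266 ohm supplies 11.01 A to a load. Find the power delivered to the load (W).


Step 1: V_terminal = OCV - I*R = 4.121 - 11.01 * 0.0266 = 3.8281 V
Step 2: P_out = V_terminal * I = 3.8281 * 11.01 = 42.15 W

42.15 W


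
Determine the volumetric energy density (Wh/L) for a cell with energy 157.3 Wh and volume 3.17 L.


Volumetric ED = 157.3 Wh / 3.17 L = 49.62 Wh/L

49.62 Wh/L


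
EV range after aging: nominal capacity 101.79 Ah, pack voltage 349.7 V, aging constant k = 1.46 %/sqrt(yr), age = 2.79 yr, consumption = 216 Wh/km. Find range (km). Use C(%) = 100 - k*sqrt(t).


Step 1: capacity retention = 100 - 1.46 * sqrt(2.79) = 100 - 1.46 * 1.6703 = 97.561%
Step 2: C_now = 101.79 * 97.561/100 = 99.307 Ah
Step 3: E_pack = V * C_now = 349.7 * 99.307 = 34728 Wh
Step 4: range = E_pack / consumption = 34728 / 216 = 160.8 km

160.8 km


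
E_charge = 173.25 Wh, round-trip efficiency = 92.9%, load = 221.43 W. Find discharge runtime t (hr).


Step 1: E_discharge = eta/100 * E_charge = 92.9/100 * 173.25 = 160.95 Wh
Step 2: t = E_discharge / P = 160.95 / 221.43 = 0.7269 hr

0.7269 hr


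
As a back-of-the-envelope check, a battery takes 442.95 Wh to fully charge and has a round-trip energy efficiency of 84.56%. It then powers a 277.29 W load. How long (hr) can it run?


Step 1: E_discharge = eta/100 * E_charge = 84.56/100 * 442.95 = 374.56 Wh
Step 2: t = E_discharge / P = 374.56 / 277.29 = 1.351 hr

1.351 hr


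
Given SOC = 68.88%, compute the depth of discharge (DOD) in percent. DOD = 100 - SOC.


DOD = 100 - SOC = 100 - 68.88 = 31.12%

31.12%


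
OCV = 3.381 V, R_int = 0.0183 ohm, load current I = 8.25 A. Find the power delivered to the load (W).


Step 1: V_terminal = OCV - I*R = 3.381 - 8.25 * 0.0183 = 3.23 V
Step 2: P_out = V_terminal * I = 3.23 * 8.25 = 26.65 W

26.65 W


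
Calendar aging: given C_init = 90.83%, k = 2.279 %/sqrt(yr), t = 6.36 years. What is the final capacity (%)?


sqrt(t) = sqrt(6.36) = 2.5219
C_final = 90.83 - 2.279 * 2.5219 = 85.08%

85.08%


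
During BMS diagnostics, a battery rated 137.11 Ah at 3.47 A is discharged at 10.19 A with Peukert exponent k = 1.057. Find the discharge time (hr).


Step 1: t_rated = C / I_rated = 137.11 / 3.47 = 39.513 hr
Step 2: ratio = 3.47 / 10.19 = 0.34053
Step 3: ratio^k = 0.34053^1.057 = 0.32025
Step 4: t = t_rated * ratio^k = 39.513 * 0.32025 = 12.65 hr

12.65 hr


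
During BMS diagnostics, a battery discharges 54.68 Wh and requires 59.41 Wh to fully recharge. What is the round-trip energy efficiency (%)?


Round-trip efficiency = 54.68/59.41 * 100% = 92.04%

92.04%


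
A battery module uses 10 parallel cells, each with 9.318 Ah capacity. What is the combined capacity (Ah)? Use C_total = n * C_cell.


Parallel capacities add: 10 * 9.318 Ah = 93.18 Ah

93.18 Ah


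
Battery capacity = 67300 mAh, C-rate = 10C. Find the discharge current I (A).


Convert: capacity = 67300 mAh = 67.3 Ah
At 10C: I = 10 * 67.3 Ah = 673 A

673 A


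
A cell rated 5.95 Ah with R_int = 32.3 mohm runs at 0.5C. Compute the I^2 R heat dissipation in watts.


Convert: R = 32.3 mohm = 0.0323 ohm
Step 1: I = C_rate * capacity = 0.5 * 5.95 = 2.975 A
Step 2: Q = I^2 * R = 2.975^2 * 0.0323 = 8.8506 * 0.0323 = 0.2859 W

0.2859 W
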